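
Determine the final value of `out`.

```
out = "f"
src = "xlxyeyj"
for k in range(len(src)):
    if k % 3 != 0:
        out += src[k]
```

'flxey'

k=0: skip
k=1: add 'l' → 'fl'
k=2: add 'x' → 'flx'
k=3: skip
k=4: add 'e' → 'flxe'
k=5: add 'y' → 'flxey'
k=6: skip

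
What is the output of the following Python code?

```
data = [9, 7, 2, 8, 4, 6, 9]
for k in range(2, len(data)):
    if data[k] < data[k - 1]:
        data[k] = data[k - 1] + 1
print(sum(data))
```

62

k=2: 2<7, data[2] = 7+1 = 8 → [9, 7, 8, 8, 4, 6, 9]
k=3: 8>=8, unchanged → [9, 7, 8, 8, 4, 6, 9]
k=4: 4<8, data[4] = 8+1 = 9 → [9, 7, 8, 8, 9, 6, 9]
k=5: 6<9, data[5] = 9+1 = 10 → [9, 7, 8, 8, 9, 10, 9]
k=6: 9<10, data[6] = 10+1 = 11 → [9, 7, 8, 8, 9, 10, 11]
sum = 62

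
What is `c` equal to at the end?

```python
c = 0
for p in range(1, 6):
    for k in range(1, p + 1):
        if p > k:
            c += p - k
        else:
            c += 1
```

p=1,k=1: not 1>1, c = 0+1 = 1
p=2,k=1: 2>1, c = 1+1 = 2
p=2,k=2: not 2>2, c = 2+1 = 3
p=3,k=1: 3>1, c = 3+2 = 5
p=3,k=2: 3>2, c = 5+1 = 6
p=3,k=3: not 3>3, c = 6+1 = 7
p=4,k=1: 4>1, c = 7+3 = 10
p=4,k=2: 4>2, c = 10+2 = 12
p=4,k=3: 4>3, c = 12+1 = 13
p=4,k=4: not 4>4, c = 13+1 = 14
p=5,k=1: 5>1, c = 14+4 = 18
p=5,k=2: 5>2, c = 18+3 = 21
p=5,k=3: 5>3, c = 21+2 = 23
p=5,k=4: 5>4, c = 23+1 = 24
p=5,k=5: not 5>5, c = 24+1 = 25

25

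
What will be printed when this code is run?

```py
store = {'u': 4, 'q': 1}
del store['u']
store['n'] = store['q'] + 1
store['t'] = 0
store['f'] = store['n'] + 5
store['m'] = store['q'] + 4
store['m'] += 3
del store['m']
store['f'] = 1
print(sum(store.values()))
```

4

del 'u' → {'q': 1}
store['n'] = store['q']+1 = 2 → {'q': 1, 'n': 2}
store['t'] = 0 → {'q': 1, 'n': 2, 't': 0}
store['f'] = store['n']+5 = 7 → {'q': 1, 'n': 2, 't': 0, 'f': 7}
store['m'] = store['q']+4 = 5 → {'q': 1, 'n': 2, 't': 0, 'f': 7, 'm': 5}
store['m'] = 5+3 = 8 → {'q': 1, 'n': 2, 't': 0, 'f': 7, 'm': 8}
del 'm' → {'q': 1, 'n': 2, 't': 0, 'f': 7}
store['f'] = 1 → {'q': 1, 'n': 2, 't': 0, 'f': 1}
sum of values = 4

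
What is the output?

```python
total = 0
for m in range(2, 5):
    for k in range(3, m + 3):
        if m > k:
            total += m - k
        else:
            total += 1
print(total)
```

m=2,k=3: not 2>3, total = 0+1 = 1
m=2,k=4: not 2>4, total = 1+1 = 2
m=3,k=3: not 3>3, total = 2+1 = 3
m=3,k=4: not 3>4, total = 3+1 = 4
m=3,k=5: not 3>5, total = 4+1 = 5
m=4,k=3: 4>3, total = 5+1 = 6
m=4,k=4: not 4>4, total = 6+1 = 7
m=4,k=5: not 4>5, total = 7+1 = 8
m=4,k=6: not 4>6, total = 8+1 = 9

9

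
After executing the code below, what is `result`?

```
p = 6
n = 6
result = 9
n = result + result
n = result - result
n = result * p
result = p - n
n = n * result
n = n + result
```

-48

n = 9+9 = 18
n = 9-9 = 0
n = 9*6 = 54
result = 6-54 = -48
n = 54*(-48) = -2592
n = (-2592)+(-48) = -2640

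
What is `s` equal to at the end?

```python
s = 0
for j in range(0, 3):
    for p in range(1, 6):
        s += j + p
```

j=0,p=1: s = 0+1 = 1
j=0,p=2: s = 1+2 = 3
j=0,p=3: s = 3+3 = 6
j=0,p=4: s = 6+4 = 10
j=0,p=5: s = 10+5 = 15
j=1,p=1: s = 15+2 = 17
j=1,p=2: s = 17+3 = 20
j=1,p=3: s = 20+4 = 24
j=1,p=4: s = 24+5 = 29
j=1,p=5: s = 29+6 = 35
j=2,p=1: s = 35+3 = 38
j=2,p=2: s = 38+4 = 42
j=2,p=3: s = 42+5 = 47
j=2,p=4: s = 47+6 = 53
j=2,p=5: s = 53+7 = 60

60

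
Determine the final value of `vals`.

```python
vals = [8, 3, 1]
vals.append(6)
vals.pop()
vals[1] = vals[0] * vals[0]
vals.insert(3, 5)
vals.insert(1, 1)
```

[8, 1, 64, 1, 5]

append 6 → [8, 3, 1, 6]
pop() removes 6 → [8, 3, 1]
vals[1] = vals[0]*vals[0] = 8*8 = 64 → [8, 64, 1]
insert 5 at 3 → [8, 64, 1, 5]
insert 1 at 1 → [8, 1, 64, 1, 5]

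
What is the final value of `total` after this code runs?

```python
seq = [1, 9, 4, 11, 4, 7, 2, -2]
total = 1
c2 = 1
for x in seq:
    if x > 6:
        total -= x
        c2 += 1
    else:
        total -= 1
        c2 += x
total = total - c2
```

x=1: not >6, total = 1-1 = 0; c2=2
x=9: >6, total = 0-9 = -9; c2=3
x=4: not >6, total = (-9)-1 = -10; c2=7
x=11: >6, total = (-10)-11 = -21; c2=8
x=4: not >6, total = (-21)-1 = -22; c2=12
x=7: >6, total = (-22)-7 = -29; c2=13
x=2: not >6, total = (-29)-1 = -30; c2=15
x=-2: not >6, total = (-30)-1 = -31; c2=13
total-c2 = (-31)-13 = -44

-44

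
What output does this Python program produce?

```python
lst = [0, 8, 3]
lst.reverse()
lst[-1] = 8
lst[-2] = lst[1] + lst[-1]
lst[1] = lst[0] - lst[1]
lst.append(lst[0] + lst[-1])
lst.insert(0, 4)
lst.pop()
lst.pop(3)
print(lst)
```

reverse → [3, 8, 0]
lst[-1] = 8 → [3, 8, 8]
lst[-2] = lst[1]+lst[-1] = 8+8 = 16 → [3, 16, 8]
lst[1] = lst[0]-lst[1] = 3-16 = -13 → [3, -13, 8]
append lst[0]+lst[-1] = 3+8 = 11 → [3, -13, 8, 11]
insert 4 at 0 → [4, 3, -13, 8, 11]
pop() removes 11 → [4, 3, -13, 8]
pop(3) removes 8 → [4, 3, -13]

[4, 3, -13]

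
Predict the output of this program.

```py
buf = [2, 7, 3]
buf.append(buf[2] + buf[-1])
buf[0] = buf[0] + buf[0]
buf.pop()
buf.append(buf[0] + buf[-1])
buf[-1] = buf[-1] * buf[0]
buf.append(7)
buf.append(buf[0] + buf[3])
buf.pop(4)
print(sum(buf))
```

74

append buf[2]+buf[-1] = 3+3 = 6 → [2, 7, 3, 6]
buf[0] = buf[0]+buf[0] = 2+2 = 4 → [4, 7, 3, 6]
pop() removes 6 → [4, 7, 3]
append buf[0]+buf[-1] = 4+3 = 7 → [4, 7, 3, 7]
buf[-1] = buf[-1]*buf[0] = 7*4 = 28 → [4, 7, 3, 28]
append 7 → [4, 7, 3, 28, 7]
append buf[0]+buf[3] = 4+28 = 32 → [4, 7, 3, 28, 7, 32]
pop(4) removes 7 → [4, 7, 3, 28, 32]
sum = 74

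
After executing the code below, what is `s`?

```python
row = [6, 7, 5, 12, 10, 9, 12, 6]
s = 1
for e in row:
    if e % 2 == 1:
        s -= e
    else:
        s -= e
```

e=6: not odd, s = 1-6 = -5
e=7: odd, s = (-5)-7 = -12
e=5: odd, s = (-12)-5 = -17
e=12: not odd, s = (-17)-12 = -29
e=10: not odd, s = (-29)-10 = -39
e=9: odd, s = (-39)-9 = -48
e=12: not odd, s = (-48)-12 = -60
e=6: not odd, s = (-60)-6 = -66

-66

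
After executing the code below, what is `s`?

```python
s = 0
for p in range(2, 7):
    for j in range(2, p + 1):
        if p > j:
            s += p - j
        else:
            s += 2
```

30

p=2,j=2: not 2>2, s = 0+2 = 2
p=3,j=2: 3>2, s = 2+1 = 3
p=3,j=3: not 3>3, s = 3+2 = 5
p=4,j=2: 4>2, s = 5+2 = 7
p=4,j=3: 4>3, s = 7+1 = 8
p=4,j=4: not 4>4, s = 8+2 = 10
p=5,j=2: 5>2, s = 10+3 = 13
p=5,j=3: 5>3, s = 13+2 = 15
p=5,j=4: 5>4, s = 15+1 = 16
p=5,j=5: not 5>5, s = 16+2 = 18
p=6,j=2: 6>2, s = 18+4 = 22
p=6,j=3: 6>3, s = 22+3 = 25
p=6,j=4: 6>4, s = 25+2 = 27
p=6,j=5: 6>5, s = 27+1 = 28
p=6,j=6: not 6>6, s = 28+2 = 30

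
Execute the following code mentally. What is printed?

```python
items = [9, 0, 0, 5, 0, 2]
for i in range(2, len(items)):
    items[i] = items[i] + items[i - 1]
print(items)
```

i=2: items[2] = 0+0 = 0 → [9, 0, 0, 5, 0, 2]
i=3: items[3] = 5+0 = 5 → [9, 0, 0, 5, 0, 2]
i=4: items[4] = 0+5 = 5 → [9, 0, 0, 5, 5, 2]
i=5: items[5] = 2+5 = 7 → [9, 0, 0, 5, 5, 7]

[9, 0, 0, 5, 5, 7]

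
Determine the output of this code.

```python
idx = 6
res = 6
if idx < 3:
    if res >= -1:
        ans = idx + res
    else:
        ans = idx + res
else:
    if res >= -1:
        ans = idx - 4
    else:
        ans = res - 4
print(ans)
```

idx=6, res=6
idx < 3 is False; res >= -1 is True
→ ans = idx - 4 = 2

2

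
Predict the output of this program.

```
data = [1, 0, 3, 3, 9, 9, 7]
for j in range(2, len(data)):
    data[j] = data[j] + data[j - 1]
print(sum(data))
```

j=2: data[2] = 3+0 = 3 → [1, 0, 3, 3, 9, 9, 7]
j=3: data[3] = 3+3 = 6 → [1, 0, 3, 6, 9, 9, 7]
j=4: data[4] = 9+6 = 15 → [1, 0, 3, 6, 15, 9, 7]
j=5: data[5] = 9+15 = 24 → [1, 0, 3, 6, 15, 24, 7]
j=6: data[6] = 7+24 = 31 → [1, 0, 3, 6, 15, 24, 31]
sum = 80

80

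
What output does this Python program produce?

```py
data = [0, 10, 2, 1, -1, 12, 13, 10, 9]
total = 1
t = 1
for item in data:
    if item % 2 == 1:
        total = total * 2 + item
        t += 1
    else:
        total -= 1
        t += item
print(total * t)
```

item=0: not odd, total = 1-1 = 0; t=1
item=10: not odd, total = 0-1 = -1; t=11
item=2: not odd, total = (-1)-1 = -2; t=13
item=1: odd, total = (-2)*2+1 = -3; t=14
item=-1: odd, total = (-3)*2+(-1) = -7; t=15
item=12: not odd, total = (-7)-1 = -8; t=27
item=13: odd, total = (-8)*2+13 = -3; t=28
item=10: not odd, total = (-3)-1 = -4; t=38
item=9: odd, total = (-4)*2+9 = 1; t=39
total*t = 1*39 = 39

39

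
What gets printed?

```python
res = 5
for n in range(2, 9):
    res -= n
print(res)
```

n=2: res = 5-2 = 3
n=3: res = 3-3 = 0
n=4: res = 0-4 = -4
n=5: res = (-4)-5 = -9
n=6: res = (-9)-6 = -15
n=7: res = (-15)-7 = -22
n=8: res = (-22)-8 = -30

-30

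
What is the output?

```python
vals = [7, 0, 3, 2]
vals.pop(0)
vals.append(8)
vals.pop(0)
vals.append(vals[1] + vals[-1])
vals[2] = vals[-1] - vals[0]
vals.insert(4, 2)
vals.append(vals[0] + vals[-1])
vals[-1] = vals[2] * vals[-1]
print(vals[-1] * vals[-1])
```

pop(0) removes 7 → [0, 3, 2]
append 8 → [0, 3, 2, 8]
pop(0) removes 0 → [3, 2, 8]
append vals[1]+vals[-1] = 2+8 = 10 → [3, 2, 8, 10]
vals[2] = vals[-1]-vals[0] = 10-3 = 7 → [3, 2, 7, 10]
insert 2 at 4 → [3, 2, 7, 10, 2]
append vals[0]+vals[-1] = 3+2 = 5 → [3, 2, 7, 10, 2, 5]
vals[-1] = vals[2]*vals[-1] = 7*5 = 35 → [3, 2, 7, 10, 2, 35]
vals[-1]*vals[-1] = 35*35 = 1225

1225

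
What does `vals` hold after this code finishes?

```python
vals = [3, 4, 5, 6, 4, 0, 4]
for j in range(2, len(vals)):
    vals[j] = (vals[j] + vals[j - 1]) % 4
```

j=2: vals[2] = (5+4)%4 = 1 → [3, 4, 1, 6, 4, 0, 4]
j=3: vals[3] = (6+1)%4 = 3 → [3, 4, 1, 3, 4, 0, 4]
j=4: vals[4] = (4+3)%4 = 3 → [3, 4, 1, 3, 3, 0, 4]
j=5: vals[5] = (0+3)%4 = 3 → [3, 4, 1, 3, 3, 3, 4]
j=6: vals[6] = (4+3)%4 = 3 → [3, 4, 1, 3, 3, 3, 3]

[3, 4, 1, 3, 3, 3, 3]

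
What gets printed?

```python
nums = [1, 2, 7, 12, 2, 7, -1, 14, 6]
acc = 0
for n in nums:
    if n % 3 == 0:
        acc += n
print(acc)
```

n=1: not %3==0
n=2: not %3==0
n=7: not %3==0
n=12: %3==0, acc = 0+12 = 12
n=2: not %3==0
n=7: not %3==0
n=-1: not %3==0
n=14: not %3==0
n=6: %3==0, acc = 12+6 = 18

18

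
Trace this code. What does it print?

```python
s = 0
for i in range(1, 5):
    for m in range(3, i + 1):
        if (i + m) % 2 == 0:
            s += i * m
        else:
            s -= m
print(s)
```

i=3,m=3: even sum, s = 0+9 = 9
i=4,m=3: odd sum, s = 9-3 = 6
i=4,m=4: even sum, s = 6+16 = 22

22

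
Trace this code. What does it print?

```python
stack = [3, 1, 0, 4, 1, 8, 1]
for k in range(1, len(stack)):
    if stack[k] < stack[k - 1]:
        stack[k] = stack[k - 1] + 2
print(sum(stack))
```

k=1: 1<3, stack[1] = 3+2 = 5 → [3, 5, 0, 4, 1, 8, 1]
k=2: 0<5, stack[2] = 5+2 = 7 → [3, 5, 7, 4, 1, 8, 1]
k=3: 4<7, stack[3] = 7+2 = 9 → [3, 5, 7, 9, 1, 8, 1]
k=4: 1<9, stack[4] = 9+2 = 11 → [3, 5, 7, 9, 11, 8, 1]
k=5: 8<11, stack[5] = 11+2 = 13 → [3, 5, 7, 9, 11, 13, 1]
k=6: 1<13, stack[6] = 13+2 = 15 → [3, 5, 7, 9, 11, 13, 15]
sum = 63

63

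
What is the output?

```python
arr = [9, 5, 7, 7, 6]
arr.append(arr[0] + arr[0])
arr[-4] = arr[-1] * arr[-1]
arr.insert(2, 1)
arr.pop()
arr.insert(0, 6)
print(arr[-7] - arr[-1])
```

0

append arr[0]+arr[0] = 9+9 = 18 → [9, 5, 7, 7, 6, 18]
arr[-4] = arr[-1]*arr[-1] = 18*18 = 324 → [9, 5, 324, 7, 6, 18]
insert 1 at 2 → [9, 5, 1, 324, 7, 6, 18]
pop() removes 18 → [9, 5, 1, 324, 7, 6]
insert 6 at 0 → [6, 9, 5, 1, 324, 7, 6]
arr[-7]-arr[-1] = 6-6 = 0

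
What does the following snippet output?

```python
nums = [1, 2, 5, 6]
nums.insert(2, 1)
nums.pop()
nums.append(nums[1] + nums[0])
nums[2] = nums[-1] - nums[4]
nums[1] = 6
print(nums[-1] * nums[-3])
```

0

insert 1 at 2 → [1, 2, 1, 5, 6]
pop() removes 6 → [1, 2, 1, 5]
append nums[1]+nums[0] = 2+1 = 3 → [1, 2, 1, 5, 3]
nums[2] = nums[-1]-nums[4] = 3-3 = 0 → [1, 2, 0, 5, 3]
nums[1] = 6 → [1, 6, 0, 5, 3]
nums[-1]*nums[-3] = 3*0 = 0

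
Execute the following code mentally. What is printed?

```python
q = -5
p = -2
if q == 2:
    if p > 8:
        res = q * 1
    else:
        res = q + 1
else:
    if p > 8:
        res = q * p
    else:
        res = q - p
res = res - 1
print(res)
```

q=-5, p=-2
q == 2 is False; p > 8 is False
→ res = q - p = -3
res = (-3)-1 = -4

-4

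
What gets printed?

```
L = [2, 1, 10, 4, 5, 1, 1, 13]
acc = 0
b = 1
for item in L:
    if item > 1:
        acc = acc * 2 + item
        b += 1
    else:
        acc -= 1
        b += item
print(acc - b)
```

122

item=2: >1, acc = 0*2+2 = 2; b=2
item=1: not >1, acc = 2-1 = 1; b=3
item=10: >1, acc = 1*2+10 = 12; b=4
item=4: >1, acc = 12*2+4 = 28; b=5
item=5: >1, acc = 28*2+5 = 61; b=6
item=1: not >1, acc = 61-1 = 60; b=7
item=1: not >1, acc = 60-1 = 59; b=8
item=13: >1, acc = 59*2+13 = 131; b=9
acc-b = 131-9 = 122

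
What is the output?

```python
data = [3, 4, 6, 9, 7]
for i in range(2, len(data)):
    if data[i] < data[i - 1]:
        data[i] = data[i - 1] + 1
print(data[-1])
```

10

i=2: 6>=4, unchanged → [3, 4, 6, 9, 7]
i=3: 9>=6, unchanged → [3, 4, 6, 9, 7]
i=4: 7<9, data[4] = 9+1 = 10 → [3, 4, 6, 9, 10]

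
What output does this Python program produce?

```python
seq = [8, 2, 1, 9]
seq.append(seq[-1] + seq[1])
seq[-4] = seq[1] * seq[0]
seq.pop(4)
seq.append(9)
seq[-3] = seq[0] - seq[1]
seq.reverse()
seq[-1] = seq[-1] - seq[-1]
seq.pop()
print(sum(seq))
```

26

append seq[-1]+seq[1] = 9+2 = 11 → [8, 2, 1, 9, 11]
seq[-4] = seq[1]*seq[0] = 2*8 = 16 → [8, 16, 1, 9, 11]
pop(4) removes 11 → [8, 16, 1, 9]
append 9 → [8, 16, 1, 9, 9]
seq[-3] = seq[0]-seq[1] = 8-16 = -8 → [8, 16, -8, 9, 9]
reverse → [9, 9, -8, 16, 8]
seq[-1] = seq[-1]-seq[-1] = 8-8 = 0 → [9, 9, -8, 16, 0]
pop() removes 0 → [9, 9, -8, 16]
sum = 26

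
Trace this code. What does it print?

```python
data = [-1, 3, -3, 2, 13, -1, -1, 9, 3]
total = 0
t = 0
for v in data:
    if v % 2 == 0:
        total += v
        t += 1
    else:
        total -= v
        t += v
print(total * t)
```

v=-1: not even, total = 0-(-1) = 1; t=-1
v=3: not even, total = 1-3 = -2; t=2
v=-3: not even, total = (-2)-(-3) = 1; t=-1
v=2: even, total = 1+2 = 3; t=0
v=13: not even, total = 3-13 = -10; t=13
v=-1: not even, total = (-10)-(-1) = -9; t=12
v=-1: not even, total = (-9)-(-1) = -8; t=11
v=9: not even, total = (-8)-9 = -17; t=20
v=3: not even, total = (-17)-3 = -20; t=23
total*t = (-20)*23 = -460

-460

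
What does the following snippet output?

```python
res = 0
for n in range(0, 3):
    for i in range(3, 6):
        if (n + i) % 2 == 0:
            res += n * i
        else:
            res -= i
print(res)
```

-4

n=0,i=3: odd sum, res = 0-3 = -3
n=0,i=4: even sum, res = (-3)+0 = -3
n=0,i=5: odd sum, res = (-3)-5 = -8
n=1,i=3: even sum, res = (-8)+3 = -5
n=1,i=4: odd sum, res = (-5)-4 = -9
n=1,i=5: even sum, res = (-9)+5 = -4
n=2,i=3: odd sum, res = (-4)-3 = -7
n=2,i=4: even sum, res = (-7)+8 = 1
n=2,i=5: odd sum, res = 1-5 = -4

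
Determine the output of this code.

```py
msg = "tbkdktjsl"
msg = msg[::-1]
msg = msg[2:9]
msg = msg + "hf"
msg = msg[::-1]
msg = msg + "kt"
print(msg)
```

fhtbkdktjkt

reverse → 'lsjtkdkbt'
slice [2:9] → 'jtkdkbt'
+ 'hf' → 'jtkdkbthf'
reverse → 'fhtbkdktj'
+ 'kt' → 'fhtbkdktjkt'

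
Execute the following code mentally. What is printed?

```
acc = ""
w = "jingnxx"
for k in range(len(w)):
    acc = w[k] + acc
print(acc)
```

xxngnij

k=0: prepend 'j' → 'j'
k=1: prepend 'i' → 'ij'
k=2: prepend 'n' → 'nij'
k=3: prepend 'g' → 'gnij'
k=4: prepend 'n' → 'ngnij'
k=5: prepend 'x' → 'xngnij'
k=6: prepend 'x' → 'xxngnij'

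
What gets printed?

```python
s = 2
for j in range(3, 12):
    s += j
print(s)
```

j=3: s = 2+3 = 5
j=4: s = 5+4 = 9
j=5: s = 9+5 = 14
j=6: s = 14+6 = 20
j=7: s = 20+7 = 27
j=8: s = 27+8 = 35
j=9: s = 35+9 = 44
j=10: s = 44+10 = 54
j=11: s = 54+11 = 65

65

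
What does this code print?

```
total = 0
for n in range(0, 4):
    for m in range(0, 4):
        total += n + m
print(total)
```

48

n=0,m=0: total = 0+0 = 0
n=0,m=1: total = 0+1 = 1
n=0,m=2: total = 1+2 = 3
n=0,m=3: total = 3+3 = 6
n=1,m=0: total = 6+1 = 7
n=1,m=1: total = 7+2 = 9
n=1,m=2: total = 9+3 = 12
n=1,m=3: total = 12+4 = 16
n=2,m=0: total = 16+2 = 18
n=2,m=1: total = 18+3 = 21
n=2,m=2: total = 21+4 = 25
n=2,m=3: total = 25+5 = 30
n=3,m=0: total = 30+3 = 33
n=3,m=1: total = 33+4 = 37
n=3,m=2: total = 37+5 = 42
n=3,m=3: total = 42+6 = 48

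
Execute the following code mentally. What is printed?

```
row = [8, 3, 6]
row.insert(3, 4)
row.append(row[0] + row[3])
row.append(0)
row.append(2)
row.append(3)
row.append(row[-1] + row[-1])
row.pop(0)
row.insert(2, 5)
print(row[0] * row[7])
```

insert 4 at 3 → [8, 3, 6, 4]
append row[0]+row[3] = 8+4 = 12 → [8, 3, 6, 4, 12]
append 0 → [8, 3, 6, 4, 12, 0]
append 2 → [8, 3, 6, 4, 12, 0, 2]
append 3 → [8, 3, 6, 4, 12, 0, 2, 3]
append row[-1]+row[-1] = 3+3 = 6 → [8, 3, 6, 4, 12, 0, 2, 3, 6]
pop(0) removes 8 → [3, 6, 4, 12, 0, 2, 3, 6]
insert 5 at 2 → [3, 6, 5, 4, 12, 0, 2, 3, 6]
row[0]*row[7] = 3*3 = 9

9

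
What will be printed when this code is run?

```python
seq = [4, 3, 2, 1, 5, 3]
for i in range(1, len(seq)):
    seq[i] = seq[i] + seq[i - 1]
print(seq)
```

i=1: seq[1] = 3+4 = 7 → [4, 7, 2, 1, 5, 3]
i=2: seq[2] = 2+7 = 9 → [4, 7, 9, 1, 5, 3]
i=3: seq[3] = 1+9 = 10 → [4, 7, 9, 10, 5, 3]
i=4: seq[4] = 5+10 = 15 → [4, 7, 9, 10, 15, 3]
i=5: seq[5] = 3+15 = 18 → [4, 7, 9, 10, 15, 18]

[4, 7, 9, 10, 15, 18]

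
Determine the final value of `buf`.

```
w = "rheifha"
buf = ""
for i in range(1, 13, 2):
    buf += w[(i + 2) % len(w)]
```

'ihrefa'

i=1: add w[3]='i' → 'i'
i=3: add w[5]='h' → 'ih'
i=5: add w[0]='r' → 'ihr'
i=7: add w[2]='e' → 'ihre'
i=9: add w[4]='f' → 'ihref'
i=11: add w[6]='a' → 'ihrefa'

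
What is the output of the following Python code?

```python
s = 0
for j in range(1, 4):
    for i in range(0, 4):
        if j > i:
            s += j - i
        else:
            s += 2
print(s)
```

j=1,i=0: 1>0, s = 0+1 = 1
j=1,i=1: not 1>1, s = 1+2 = 3
j=1,i=2: not 1>2, s = 3+2 = 5
j=1,i=3: not 1>3, s = 5+2 = 7
j=2,i=0: 2>0, s = 7+2 = 9
j=2,i=1: 2>1, s = 9+1 = 10
j=2,i=2: not 2>2, s = 10+2 = 12
j=2,i=3: not 2>3, s = 12+2 = 14
j=3,i=0: 3>0, s = 14+3 = 17
j=3,i=1: 3>1, s = 17+2 = 19
j=3,i=2: 3>2, s = 19+1 = 20
j=3,i=3: not 3>3, s = 20+2 = 22

22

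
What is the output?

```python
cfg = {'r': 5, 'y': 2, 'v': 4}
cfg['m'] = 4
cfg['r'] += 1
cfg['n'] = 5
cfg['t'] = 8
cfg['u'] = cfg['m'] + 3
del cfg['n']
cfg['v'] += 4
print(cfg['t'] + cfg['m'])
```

cfg['m'] = 4 → {'r': 5, 'y': 2, 'v': 4, 'm': 4}
cfg['r'] = 5+1 = 6 → {'r': 6, 'y': 2, 'v': 4, 'm': 4}
cfg['n'] = 5 → {'r': 6, 'y': 2, 'v': 4, 'm': 4, 'n': 5}
cfg['t'] = 8 → {'r': 6, 'y': 2, 'v': 4, 'm': 4, 'n': 5, 't': 8}
cfg['u'] = cfg['m']+3 = 7 → {'r': 6, 'y': 2, 'v': 4, 'm': 4, 'n': 5, 't': 8, 'u': 7}
del 'n' → {'r': 6, 'y': 2, 'v': 4, 'm': 4, 't': 8, 'u': 7}
cfg['v'] = 4+4 = 8 → {'r': 6, 'y': 2, 'v': 8, 'm': 4, 't': 8, 'u': 7}
cfg['t']+cfg['m'] = 8+4 = 12

12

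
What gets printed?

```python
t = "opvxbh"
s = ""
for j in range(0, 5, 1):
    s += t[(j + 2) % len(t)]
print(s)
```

vxbho

j=0: add t[2]='v' → 'v'
j=1: add t[3]='x' → 'vx'
j=2: add t[4]='b' → 'vxb'
j=3: add t[5]='h' → 'vxbh'
j=4: add t[0]='o' → 'vxbho'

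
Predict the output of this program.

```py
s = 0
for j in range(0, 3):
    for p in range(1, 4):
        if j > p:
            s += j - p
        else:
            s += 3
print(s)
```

j=0,p=1: not 0>1, s = 0+3 = 3
j=0,p=2: not 0>2, s = 3+3 = 6
j=0,p=3: not 0>3, s = 6+3 = 9
j=1,p=1: not 1>1, s = 9+3 = 12
j=1,p=2: not 1>2, s = 12+3 = 15
j=1,p=3: not 1>3, s = 15+3 = 18
j=2,p=1: 2>1, s = 18+1 = 19
j=2,p=2: not 2>2, s = 19+3 = 22
j=2,p=3: not 2>3, s = 22+3 = 25

25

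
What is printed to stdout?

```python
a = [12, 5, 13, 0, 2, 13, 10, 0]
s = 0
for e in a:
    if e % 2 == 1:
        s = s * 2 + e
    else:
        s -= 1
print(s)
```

45

e=12: not odd, s = 0-1 = -1
e=5: odd, s = (-1)*2+5 = 3
e=13: odd, s = 3*2+13 = 19
e=0: not odd, s = 19-1 = 18
e=2: not odd, s = 18-1 = 17
e=13: odd, s = 17*2+13 = 47
e=10: not odd, s = 47-1 = 46
e=0: not odd, s = 46-1 = 45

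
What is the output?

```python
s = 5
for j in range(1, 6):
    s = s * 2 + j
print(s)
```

j=1: s = 5*2+1 = 11
j=2: s = 11*2+2 = 24
j=3: s = 24*2+3 = 51
j=4: s = 51*2+4 = 106
j=5: s = 106*2+5 = 217

217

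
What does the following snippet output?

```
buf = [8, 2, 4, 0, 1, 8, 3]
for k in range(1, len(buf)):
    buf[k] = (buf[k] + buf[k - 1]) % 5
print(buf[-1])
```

k=1: buf[1] = (2+8)%5 = 0 → [8, 0, 4, 0, 1, 8, 3]
k=2: buf[2] = (4+0)%5 = 4 → [8, 0, 4, 0, 1, 8, 3]
k=3: buf[3] = (0+4)%5 = 4 → [8, 0, 4, 4, 1, 8, 3]
k=4: buf[4] = (1+4)%5 = 0 → [8, 0, 4, 4, 0, 8, 3]
k=5: buf[5] = (8+0)%5 = 3 → [8, 0, 4, 4, 0, 3, 3]
k=6: buf[6] = (3+3)%5 = 1 → [8, 0, 4, 4, 0, 3, 1]

1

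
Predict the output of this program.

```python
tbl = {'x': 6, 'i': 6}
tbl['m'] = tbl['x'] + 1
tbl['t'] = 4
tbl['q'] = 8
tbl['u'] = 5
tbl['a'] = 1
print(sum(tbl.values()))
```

37

tbl['m'] = tbl['x']+1 = 7 → {'x': 6, 'i': 6, 'm': 7}
tbl['t'] = 4 → {'x': 6, 'i': 6, 'm': 7, 't': 4}
tbl['q'] = 8 → {'x': 6, 'i': 6, 'm': 7, 't': 4, 'q': 8}
tbl['u'] = 5 → {'x': 6, 'i': 6, 'm': 7, 't': 4, 'q': 8, 'u': 5}
tbl['a'] = 1 → {'x': 6, 'i': 6, 'm': 7, 't': 4, 'q': 8, 'u': 5, 'a': 1}
sum of values = 37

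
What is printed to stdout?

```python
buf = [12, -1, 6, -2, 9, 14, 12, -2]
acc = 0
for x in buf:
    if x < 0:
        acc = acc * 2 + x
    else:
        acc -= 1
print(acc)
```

-28

x=12: not <0, acc = 0-1 = -1
x=-1: <0, acc = (-1)*2+(-1) = -3
x=6: not <0, acc = (-3)-1 = -4
x=-2: <0, acc = (-4)*2+(-2) = -10
x=9: not <0, acc = (-10)-1 = -11
x=14: not <0, acc = (-11)-1 = -12
x=12: not <0, acc = (-12)-1 = -13
x=-2: <0, acc = (-13)*2+(-2) = -28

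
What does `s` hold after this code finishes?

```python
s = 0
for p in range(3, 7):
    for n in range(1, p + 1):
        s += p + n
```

138

p=3,n=1: s = 0+4 = 4
p=3,n=2: s = 4+5 = 9
p=3,n=3: s = 9+6 = 15
p=4,n=1: s = 15+5 = 20
p=4,n=2: s = 20+6 = 26
p=4,n=3: s = 26+7 = 33
p=4,n=4: s = 33+8 = 41
p=5,n=1: s = 41+6 = 47
p=5,n=2: s = 47+7 = 54
p=5,n=3: s = 54+8 = 62
p=5,n=4: s = 62+9 = 71
p=5,n=5: s = 71+10 = 81
p=6,n=1: s = 81+7 = 88
p=6,n=2: s = 88+8 = 96
p=6,n=3: s = 96+9 = 105
p=6,n=4: s = 105+10 = 115
p=6,n=5: s = 115+11 = 126
p=6,n=6: s = 126+12 = 138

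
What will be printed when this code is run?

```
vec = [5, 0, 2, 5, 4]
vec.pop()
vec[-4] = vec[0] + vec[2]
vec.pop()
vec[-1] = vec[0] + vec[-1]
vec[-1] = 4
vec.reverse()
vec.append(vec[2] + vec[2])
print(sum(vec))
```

25

pop() removes 4 → [5, 0, 2, 5]
vec[-4] = vec[0]+vec[2] = 5+2 = 7 → [7, 0, 2, 5]
pop() removes 5 → [7, 0, 2]
vec[-1] = vec[0]+vec[-1] = 7+2 = 9 → [7, 0, 9]
vec[-1] = 4 → [7, 0, 4]
reverse → [4, 0, 7]
append vec[2]+vec[2] = 7+7 = 14 → [4, 0, 7, 14]
sum = 25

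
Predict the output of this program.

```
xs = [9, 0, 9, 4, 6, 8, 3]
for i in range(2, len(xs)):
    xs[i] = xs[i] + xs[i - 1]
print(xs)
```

i=2: xs[2] = 9+0 = 9 → [9, 0, 9, 4, 6, 8, 3]
i=3: xs[3] = 4+9 = 13 → [9, 0, 9, 13, 6, 8, 3]
i=4: xs[4] = 6+13 = 19 → [9, 0, 9, 13, 19, 8, 3]
i=5: xs[5] = 8+19 = 27 → [9, 0, 9, 13, 19, 27, 3]
i=6: xs[6] = 3+27 = 30 → [9, 0, 9, 13, 19, 27, 30]

[9, 0, 9, 13, 19, 27, 30]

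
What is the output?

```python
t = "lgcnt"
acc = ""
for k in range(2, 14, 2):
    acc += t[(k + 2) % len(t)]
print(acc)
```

k=2: add t[4]='t' → 't'
k=4: add t[1]='g' → 'tg'
k=6: add t[3]='n' → 'tgn'
k=8: add t[0]='l' → 'tgnl'
k=10: add t[2]='c' → 'tgnlc'
k=12: add t[4]='t' → 'tgnlct'

tgnlct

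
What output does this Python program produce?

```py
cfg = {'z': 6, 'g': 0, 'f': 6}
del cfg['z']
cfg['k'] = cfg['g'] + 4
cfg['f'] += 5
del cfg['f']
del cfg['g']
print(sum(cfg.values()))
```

4

del 'z' → {'g': 0, 'f': 6}
cfg['k'] = cfg['g']+4 = 4 → {'g': 0, 'f': 6, 'k': 4}
cfg['f'] = 6+5 = 11 → {'g': 0, 'f': 11, 'k': 4}
del 'f' → {'g': 0, 'k': 4}
del 'g' → {'k': 4}
sum of values = 4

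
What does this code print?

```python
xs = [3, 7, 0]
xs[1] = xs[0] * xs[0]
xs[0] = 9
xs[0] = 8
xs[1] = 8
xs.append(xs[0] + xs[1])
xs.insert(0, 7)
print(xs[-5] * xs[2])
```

56

xs[1] = xs[0]*xs[0] = 3*3 = 9 → [3, 9, 0]
xs[0] = 9 → [9, 9, 0]
xs[0] = 8 → [8, 9, 0]
xs[1] = 8 → [8, 8, 0]
append xs[0]+xs[1] = 8+8 = 16 → [8, 8, 0, 16]
insert 7 at 0 → [7, 8, 8, 0, 16]
xs[-5]*xs[2] = 7*8 = 56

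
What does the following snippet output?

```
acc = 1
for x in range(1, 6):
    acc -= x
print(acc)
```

x=1: acc = 1-1 = 0
x=2: acc = 0-2 = -2
x=3: acc = (-2)-3 = -5
x=4: acc = (-5)-4 = -9
x=5: acc = (-9)-5 = -14

-14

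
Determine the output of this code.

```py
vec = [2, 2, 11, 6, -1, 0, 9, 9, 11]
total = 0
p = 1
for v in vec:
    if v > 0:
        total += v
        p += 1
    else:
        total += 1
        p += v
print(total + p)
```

59

v=2: >0, total = 0+2 = 2; p=2
v=2: >0, total = 2+2 = 4; p=3
v=11: >0, total = 4+11 = 15; p=4
v=6: >0, total = 15+6 = 21; p=5
v=-1: not >0, total = 21+1 = 22; p=4
v=0: not >0, total = 22+1 = 23; p=4
v=9: >0, total = 23+9 = 32; p=5
v=9: >0, total = 32+9 = 41; p=6
v=11: >0, total = 41+11 = 52; p=7
total+p = 52+7 = 59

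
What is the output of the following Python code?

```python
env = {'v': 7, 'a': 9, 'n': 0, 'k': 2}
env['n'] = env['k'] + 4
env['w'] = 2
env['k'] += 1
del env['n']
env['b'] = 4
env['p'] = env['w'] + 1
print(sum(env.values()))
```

28

env['n'] = env['k']+4 = 6 → {'v': 7, 'a': 9, 'n': 6, 'k': 2}
env['w'] = 2 → {'v': 7, 'a': 9, 'n': 6, 'k': 2, 'w': 2}
env['k'] = 2+1 = 3 → {'v': 7, 'a': 9, 'n': 6, 'k': 3, 'w': 2}
del 'n' → {'v': 7, 'a': 9, 'k': 3, 'w': 2}
env['b'] = 4 → {'v': 7, 'a': 9, 'k': 3, 'w': 2, 'b': 4}
env['p'] = env['w']+1 = 3 → {'v': 7, 'a': 9, 'k': 3, 'w': 2, 'b': 4, 'p': 3}
sum of values = 28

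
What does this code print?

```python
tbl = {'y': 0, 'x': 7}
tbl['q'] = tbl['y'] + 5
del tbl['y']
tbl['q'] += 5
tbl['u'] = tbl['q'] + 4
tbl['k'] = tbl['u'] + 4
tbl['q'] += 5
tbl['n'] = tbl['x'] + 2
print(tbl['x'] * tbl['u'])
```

98

tbl['q'] = tbl['y']+5 = 5 → {'y': 0, 'x': 7, 'q': 5}
del 'y' → {'x': 7, 'q': 5}
tbl['q'] = 5+5 = 10 → {'x': 7, 'q': 10}
tbl['u'] = tbl['q']+4 = 14 → {'x': 7, 'q': 10, 'u': 14}
tbl['k'] = tbl['u']+4 = 18 → {'x': 7, 'q': 10, 'u': 14, 'k': 18}
tbl['q'] = 10+5 = 15 → {'x': 7, 'q': 15, 'u': 14, 'k': 18}
tbl['n'] = tbl['x']+2 = 9 → {'x': 7, 'q': 15, 'u': 14, 'k': 18, 'n': 9}
tbl['x']*tbl['u'] = 7*14 = 98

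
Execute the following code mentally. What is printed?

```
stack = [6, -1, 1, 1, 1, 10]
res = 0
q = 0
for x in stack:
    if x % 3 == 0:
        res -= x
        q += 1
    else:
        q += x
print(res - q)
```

x=6: %3==0, res = 0-6 = -6; q=1
x=-1: not %3==0; q=0
x=1: not %3==0; q=1
x=1: not %3==0; q=2
x=1: not %3==0; q=3
x=10: not %3==0; q=13
res-q = (-6)-13 = -19

-19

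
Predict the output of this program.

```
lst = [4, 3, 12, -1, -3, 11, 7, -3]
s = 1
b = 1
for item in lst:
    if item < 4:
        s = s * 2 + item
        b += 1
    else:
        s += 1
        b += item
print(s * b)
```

item=4: not <4, s = 1+1 = 2; b=5
item=3: <4, s = 2*2+3 = 7; b=6
item=12: not <4, s = 7+1 = 8; b=18
item=-1: <4, s = 8*2+(-1) = 15; b=19
item=-3: <4, s = 15*2+(-3) = 27; b=20
item=11: not <4, s = 27+1 = 28; b=31
item=7: not <4, s = 28+1 = 29; b=38
item=-3: <4, s = 29*2+(-3) = 55; b=39
s*b = 55*39 = 2145

2145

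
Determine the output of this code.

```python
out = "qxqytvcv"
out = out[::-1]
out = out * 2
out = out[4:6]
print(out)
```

yq

reverse → 'vcvtyqxq'
repeat ×2 → 'vcvtyqxqvcvtyqxq'
slice [4:6] → 'yq'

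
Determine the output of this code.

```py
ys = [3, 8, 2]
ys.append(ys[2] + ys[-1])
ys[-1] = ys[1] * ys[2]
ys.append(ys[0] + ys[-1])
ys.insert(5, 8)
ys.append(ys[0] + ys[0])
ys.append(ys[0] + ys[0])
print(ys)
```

[3, 8, 2, 16, 19, 8, 6, 6]

append ys[2]+ys[-1] = 2+2 = 4 → [3, 8, 2, 4]
ys[-1] = ys[1]*ys[2] = 8*2 = 16 → [3, 8, 2, 16]
append ys[0]+ys[-1] = 3+16 = 19 → [3, 8, 2, 16, 19]
insert 8 at 5 → [3, 8, 2, 16, 19, 8]
append ys[0]+ys[0] = 3+3 = 6 → [3, 8, 2, 16, 19, 8, 6]
append ys[0]+ys[0] = 3+3 = 6 → [3, 8, 2, 16, 19, 8, 6, 6]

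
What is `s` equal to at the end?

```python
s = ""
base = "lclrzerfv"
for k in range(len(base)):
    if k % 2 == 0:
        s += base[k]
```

'llzrv'

k=0: add 'l' → 'l'
k=1: skip
k=2: add 'l' → 'll'
k=3: skip
k=4: add 'z' → 'llz'
k=5: skip
k=6: add 'r' → 'llzr'
k=7: skip
k=8: add 'v' → 'llzrv'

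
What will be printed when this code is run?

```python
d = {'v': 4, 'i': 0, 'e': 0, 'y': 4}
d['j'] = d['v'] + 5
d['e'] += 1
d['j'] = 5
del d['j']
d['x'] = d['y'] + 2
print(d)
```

{'v': 4, 'i': 0, 'e': 1, 'y': 4, 'x': 6}

d['j'] = d['v']+5 = 9 → {'v': 4, 'i': 0, 'e': 0, 'y': 4, 'j': 9}
d['e'] = 0+1 = 1 → {'v': 4, 'i': 0, 'e': 1, 'y': 4, 'j': 9}
d['j'] = 5 → {'v': 4, 'i': 0, 'e': 1, 'y': 4, 'j': 5}
del 'j' → {'v': 4, 'i': 0, 'e': 1, 'y': 4}
d['x'] = d['y']+2 = 6 → {'v': 4, 'i': 0, 'e': 1, 'y': 4, 'x': 6}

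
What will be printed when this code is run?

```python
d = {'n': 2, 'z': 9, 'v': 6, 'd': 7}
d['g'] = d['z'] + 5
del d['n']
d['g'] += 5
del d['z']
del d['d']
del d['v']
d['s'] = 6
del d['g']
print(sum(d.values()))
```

6

d['g'] = d['z']+5 = 14 → {'n': 2, 'z': 9, 'v': 6, 'd': 7, 'g': 14}
del 'n' → {'z': 9, 'v': 6, 'd': 7, 'g': 14}
d['g'] = 14+5 = 19 → {'z': 9, 'v': 6, 'd': 7, 'g': 19}
del 'z' → {'v': 6, 'd': 7, 'g': 19}
del 'd' → {'v': 6, 'g': 19}
del 'v' → {'g': 19}
d['s'] = 6 → {'g': 19, 's': 6}
del 'g' → {'s': 6}
sum of values = 6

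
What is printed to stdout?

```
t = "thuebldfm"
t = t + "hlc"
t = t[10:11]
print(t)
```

l

+ 'hlc' → 'thuebldfmhlc'
slice [10:11] → 'l'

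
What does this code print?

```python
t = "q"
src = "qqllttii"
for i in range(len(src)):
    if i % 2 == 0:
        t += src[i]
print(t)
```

qqlti

i=0: add 'q' → 'qq'
i=1: skip
i=2: add 'l' → 'qql'
i=3: skip
i=4: add 't' → 'qqlt'
i=5: skip
i=6: add 'i' → 'qqlti'
i=7: skip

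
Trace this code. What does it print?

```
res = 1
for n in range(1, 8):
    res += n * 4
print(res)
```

n=1: res = 1+1*4 = 5
n=2: res = 5+2*4 = 13
n=3: res = 13+3*4 = 25
n=4: res = 25+4*4 = 41
n=5: res = 41+5*4 = 61
n=6: res = 61+6*4 = 85
n=7: res = 85+7*4 = 113

113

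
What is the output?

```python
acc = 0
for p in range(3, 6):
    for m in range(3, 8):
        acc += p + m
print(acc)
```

135

p=3,m=3: acc = 0+6 = 6
p=3,m=4: acc = 6+7 = 13
p=3,m=5: acc = 13+8 = 21
p=3,m=6: acc = 21+9 = 30
p=3,m=7: acc = 30+10 = 40
p=4,m=3: acc = 40+7 = 47
p=4,m=4: acc = 47+8 = 55
p=4,m=5: acc = 55+9 = 64
p=4,m=6: acc = 64+10 = 74
p=4,m=7: acc = 74+11 = 85
p=5,m=3: acc = 85+8 = 93
p=5,m=4: acc = 93+9 = 102
p=5,m=5: acc = 102+10 = 112
p=5,m=6: acc = 112+11 = 123
p=5,m=7: acc = 123+12 = 135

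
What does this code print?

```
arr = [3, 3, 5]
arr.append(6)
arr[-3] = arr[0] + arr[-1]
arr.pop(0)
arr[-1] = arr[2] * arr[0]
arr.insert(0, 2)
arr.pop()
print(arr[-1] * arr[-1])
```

25

append 6 → [3, 3, 5, 6]
arr[-3] = arr[0]+arr[-1] = 3+6 = 9 → [3, 9, 5, 6]
pop(0) removes 3 → [9, 5, 6]
arr[-1] = arr[2]*arr[0] = 6*9 = 54 → [9, 5, 54]
insert 2 at 0 → [2, 9, 5, 54]
pop() removes 54 → [2, 9, 5]
arr[-1]*arr[-1] = 5*5 = 25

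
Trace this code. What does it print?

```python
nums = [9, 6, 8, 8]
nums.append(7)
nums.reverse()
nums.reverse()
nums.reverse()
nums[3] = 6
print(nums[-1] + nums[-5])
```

append 7 → [9, 6, 8, 8, 7]
reverse → [7, 8, 8, 6, 9]
reverse → [9, 6, 8, 8, 7]
reverse → [7, 8, 8, 6, 9]
nums[3] = 6 → [7, 8, 8, 6, 9]
nums[-1]+nums[-5] = 9+7 = 16

16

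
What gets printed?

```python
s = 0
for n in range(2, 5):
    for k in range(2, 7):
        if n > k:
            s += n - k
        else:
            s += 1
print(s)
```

n=2,k=2: not 2>2, s = 0+1 = 1
n=2,k=3: not 2>3, s = 1+1 = 2
n=2,k=4: not 2>4, s = 2+1 = 3
n=2,k=5: not 2>5, s = 3+1 = 4
n=2,k=6: not 2>6, s = 4+1 = 5
n=3,k=2: 3>2, s = 5+1 = 6
n=3,k=3: not 3>3, s = 6+1 = 7
n=3,k=4: not 3>4, s = 7+1 = 8
n=3,k=5: not 3>5, s = 8+1 = 9
n=3,k=6: not 3>6, s = 9+1 = 10
n=4,k=2: 4>2, s = 10+2 = 12
n=4,k=3: 4>3, s = 12+1 = 13
n=4,k=4: not 4>4, s = 13+1 = 14
n=4,k=5: not 4>5, s = 14+1 = 15
n=4,k=6: not 4>6, s = 15+1 = 16

16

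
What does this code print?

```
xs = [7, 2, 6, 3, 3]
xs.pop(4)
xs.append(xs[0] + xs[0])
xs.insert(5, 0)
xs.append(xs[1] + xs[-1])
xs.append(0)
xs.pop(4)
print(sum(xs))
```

pop(4) removes 3 → [7, 2, 6, 3]
append xs[0]+xs[0] = 7+7 = 14 → [7, 2, 6, 3, 14]
insert 0 at 5 → [7, 2, 6, 3, 14, 0]
append xs[1]+xs[-1] = 2+0 = 2 → [7, 2, 6, 3, 14, 0, 2]
append 0 → [7, 2, 6, 3, 14, 0, 2, 0]
pop(4) removes 14 → [7, 2, 6, 3, 0, 2, 0]
sum = 20

20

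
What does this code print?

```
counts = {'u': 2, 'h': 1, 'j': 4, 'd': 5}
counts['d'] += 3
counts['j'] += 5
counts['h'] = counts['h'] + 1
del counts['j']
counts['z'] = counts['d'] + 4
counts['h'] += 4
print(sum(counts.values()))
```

counts['d'] = 5+3 = 8 → {'u': 2, 'h': 1, 'j': 4, 'd': 8}
counts['j'] = 4+5 = 9 → {'u': 2, 'h': 1, 'j': 9, 'd': 8}
counts['h'] = counts['h']+1 = 2 → {'u': 2, 'h': 2, 'j': 9, 'd': 8}
del 'j' → {'u': 2, 'h': 2, 'd': 8}
counts['z'] = counts['d']+4 = 12 → {'u': 2, 'h': 2, 'd': 8, 'z': 12}
counts['h'] = 2+4 = 6 → {'u': 2, 'h': 6, 'd': 8, 'z': 12}
sum of values = 28

28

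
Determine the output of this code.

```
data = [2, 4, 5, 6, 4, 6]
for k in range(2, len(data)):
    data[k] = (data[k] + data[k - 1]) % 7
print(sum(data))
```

18

k=2: data[2] = (5+4)%7 = 2 → [2, 4, 2, 6, 4, 6]
k=3: data[3] = (6+2)%7 = 1 → [2, 4, 2, 1, 4, 6]
k=4: data[4] = (4+1)%7 = 5 → [2, 4, 2, 1, 5, 6]
k=5: data[5] = (6+5)%7 = 4 → [2, 4, 2, 1, 5, 4]
sum = 18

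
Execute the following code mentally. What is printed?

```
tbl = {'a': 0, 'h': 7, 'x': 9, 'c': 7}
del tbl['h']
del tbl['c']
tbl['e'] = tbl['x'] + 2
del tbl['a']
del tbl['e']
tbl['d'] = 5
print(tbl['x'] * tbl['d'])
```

del 'h' → {'a': 0, 'x': 9, 'c': 7}
del 'c' → {'a': 0, 'x': 9}
tbl['e'] = tbl['x']+2 = 11 → {'a': 0, 'x': 9, 'e': 11}
del 'a' → {'x': 9, 'e': 11}
del 'e' → {'x': 9}
tbl['d'] = 5 → {'x': 9, 'd': 5}
tbl['x']*tbl['d'] = 9*5 = 45

45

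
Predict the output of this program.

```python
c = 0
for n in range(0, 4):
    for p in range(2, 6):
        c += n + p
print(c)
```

n=0,p=2: c = 0+2 = 2
n=0,p=3: c = 2+3 = 5
n=0,p=4: c = 5+4 = 9
n=0,p=5: c = 9+5 = 14
n=1,p=2: c = 14+3 = 17
n=1,p=3: c = 17+4 = 21
n=1,p=4: c = 21+5 = 26
n=1,p=5: c = 26+6 = 32
n=2,p=2: c = 32+4 = 36
n=2,p=3: c = 36+5 = 41
n=2,p=4: c = 41+6 = 47
n=2,p=5: c = 47+7 = 54
n=3,p=2: c = 54+5 = 59
n=3,p=3: c = 59+6 = 65
n=3,p=4: c = 65+7 = 72
n=3,p=5: c = 72+8 = 80

80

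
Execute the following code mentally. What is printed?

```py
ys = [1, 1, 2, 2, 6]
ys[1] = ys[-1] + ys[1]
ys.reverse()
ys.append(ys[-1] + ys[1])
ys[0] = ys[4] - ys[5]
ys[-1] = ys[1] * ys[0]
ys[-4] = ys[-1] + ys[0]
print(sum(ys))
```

ys[1] = ys[-1]+ys[1] = 6+1 = 7 → [1, 7, 2, 2, 6]
reverse → [6, 2, 2, 7, 1]
append ys[-1]+ys[1] = 1+2 = 3 → [6, 2, 2, 7, 1, 3]
ys[0] = ys[4]-ys[5] = 1-3 = -2 → [-2, 2, 2, 7, 1, 3]
ys[-1] = ys[1]*ys[0] = 2*(-2) = -4 → [-2, 2, 2, 7, 1, -4]
ys[-4] = ys[-1]+ys[0] = (-4)+(-2) = -6 → [-2, 2, -6, 7, 1, -4]
sum = -2

-2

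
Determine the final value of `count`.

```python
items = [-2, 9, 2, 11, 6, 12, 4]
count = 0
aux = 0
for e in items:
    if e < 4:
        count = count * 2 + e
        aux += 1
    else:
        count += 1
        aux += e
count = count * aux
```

176

e=-2: <4, count = 0*2+(-2) = -2; aux=1
e=9: not <4, count = (-2)+1 = -1; aux=10
e=2: <4, count = (-1)*2+2 = 0; aux=11
e=11: not <4, count = 0+1 = 1; aux=22
e=6: not <4, count = 1+1 = 2; aux=28
e=12: not <4, count = 2+1 = 3; aux=40
e=4: not <4, count = 3+1 = 4; aux=44
count*aux = 4*44 = 176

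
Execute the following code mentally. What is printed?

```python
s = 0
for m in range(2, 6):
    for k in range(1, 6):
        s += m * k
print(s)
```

210

m=2,k=1: s = 0+2 = 2
m=2,k=2: s = 2+4 = 6
m=2,k=3: s = 6+6 = 12
m=2,k=4: s = 12+8 = 20
m=2,k=5: s = 20+10 = 30
m=3,k=1: s = 30+3 = 33
m=3,k=2: s = 33+6 = 39
m=3,k=3: s = 39+9 = 48
m=3,k=4: s = 48+12 = 60
m=3,k=5: s = 60+15 = 75
m=4,k=1: s = 75+4 = 79
m=4,k=2: s = 79+8 = 87
m=4,k=3: s = 87+12 = 99
m=4,k=4: s = 99+16 = 115
m=4,k=5: s = 115+20 = 135
m=5,k=1: s = 135+5 = 140
m=5,k=2: s = 140+10 = 150
m=5,k=3: s = 150+15 = 165
m=5,k=4: s = 165+20 = 185
m=5,k=5: s = 185+25 = 210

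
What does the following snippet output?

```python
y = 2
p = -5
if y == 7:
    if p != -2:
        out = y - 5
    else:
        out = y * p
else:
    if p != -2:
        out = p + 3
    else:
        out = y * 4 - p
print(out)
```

y=2, p=-5
y == 7 is False; p != -2 is True
→ out = p + 3 = -2

-2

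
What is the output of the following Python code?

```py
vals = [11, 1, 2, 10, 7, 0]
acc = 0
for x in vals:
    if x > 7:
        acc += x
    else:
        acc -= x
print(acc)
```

11

x=11: >7, acc = 0+11 = 11
x=1: not >7, acc = 11-1 = 10
x=2: not >7, acc = 10-2 = 8
x=10: >7, acc = 8+10 = 18
x=7: not >7, acc = 18-7 = 11
x=0: not >7, acc = 11-0 = 11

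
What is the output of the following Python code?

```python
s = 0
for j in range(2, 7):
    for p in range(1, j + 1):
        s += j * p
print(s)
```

265

j=2,p=1: s = 0+2 = 2
j=2,p=2: s = 2+4 = 6
j=3,p=1: s = 6+3 = 9
j=3,p=2: s = 9+6 = 15
j=3,p=3: s = 15+9 = 24
j=4,p=1: s = 24+4 = 28
j=4,p=2: s = 28+8 = 36
j=4,p=3: s = 36+12 = 48
j=4,p=4: s = 48+16 = 64
j=5,p=1: s = 64+5 = 69
j=5,p=2: s = 69+10 = 79
j=5,p=3: s = 79+15 = 94
j=5,p=4: s = 94+20 = 114
j=5,p=5: s = 114+25 = 139
j=6,p=1: s = 139+6 = 145
j=6,p=2: s = 145+12 = 157
j=6,p=3: s = 157+18 = 175
j=6,p=4: s = 175+24 = 199
j=6,p=5: s = 199+30 = 229
j=6,p=6: s = 229+36 = 265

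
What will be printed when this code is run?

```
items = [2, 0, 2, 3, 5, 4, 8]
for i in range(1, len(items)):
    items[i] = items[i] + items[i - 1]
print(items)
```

i=1: items[1] = 0+2 = 2 → [2, 2, 2, 3, 5, 4, 8]
i=2: items[2] = 2+2 = 4 → [2, 2, 4, 3, 5, 4, 8]
i=3: items[3] = 3+4 = 7 → [2, 2, 4, 7, 5, 4, 8]
i=4: items[4] = 5+7 = 12 → [2, 2, 4, 7, 12, 4, 8]
i=5: items[5] = 4+12 = 16 → [2, 2, 4, 7, 12, 16, 8]
i=6: items[6] = 8+16 = 24 → [2, 2, 4, 7, 12, 16, 24]

[2, 2, 4, 7, 12, 16, 24]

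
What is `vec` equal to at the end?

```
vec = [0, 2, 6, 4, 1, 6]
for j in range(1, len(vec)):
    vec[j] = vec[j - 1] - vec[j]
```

j=1: vec[1] = 0-2 = -2 → [0, -2, 6, 4, 1, 6]
j=2: vec[2] = (-2)-6 = -8 → [0, -2, -8, 4, 1, 6]
j=3: vec[3] = (-8)-4 = -12 → [0, -2, -8, -12, 1, 6]
j=4: vec[4] = (-12)-1 = -13 → [0, -2, -8, -12, -13, 6]
j=5: vec[5] = (-13)-6 = -19 → [0, -2, -8, -12, -13, -19]

[0, -2, -8, -12, -13, -19]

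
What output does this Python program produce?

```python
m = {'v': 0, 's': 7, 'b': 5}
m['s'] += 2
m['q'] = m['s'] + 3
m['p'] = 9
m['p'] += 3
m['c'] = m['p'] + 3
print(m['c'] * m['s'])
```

m['s'] = 7+2 = 9 → {'v': 0, 's': 9, 'b': 5}
m['q'] = m['s']+3 = 12 → {'v': 0, 's': 9, 'b': 5, 'q': 12}
m['p'] = 9 → {'v': 0, 's': 9, 'b': 5, 'q': 12, 'p': 9}
m['p'] = 9+3 = 12 → {'v': 0, 's': 9, 'b': 5, 'q': 12, 'p': 12}
m['c'] = m['p']+3 = 15 → {'v': 0, 's': 9, 'b': 5, 'q': 12, 'p': 12, 'c': 15}
m['c']*m['s'] = 15*9 = 135

135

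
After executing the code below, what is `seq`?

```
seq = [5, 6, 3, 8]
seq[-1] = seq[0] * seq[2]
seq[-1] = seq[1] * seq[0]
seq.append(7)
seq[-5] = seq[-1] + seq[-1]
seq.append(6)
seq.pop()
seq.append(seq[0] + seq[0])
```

[14, 6, 3, 30, 7, 28]

seq[-1] = seq[0]*seq[2] = 5*3 = 15 → [5, 6, 3, 15]
seq[-1] = seq[1]*seq[0] = 6*5 = 30 → [5, 6, 3, 30]
append 7 → [5, 6, 3, 30, 7]
seq[-5] = seq[-1]+seq[-1] = 7+7 = 14 → [14, 6, 3, 30, 7]
append 6 → [14, 6, 3, 30, 7, 6]
pop() removes 6 → [14, 6, 3, 30, 7]
append seq[0]+seq[0] = 14+14 = 28 → [14, 6, 3, 30, 7, 28]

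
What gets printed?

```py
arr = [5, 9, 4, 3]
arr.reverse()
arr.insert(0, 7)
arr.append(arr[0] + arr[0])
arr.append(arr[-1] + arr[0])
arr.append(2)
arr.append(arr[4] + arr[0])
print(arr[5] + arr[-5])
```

reverse → [3, 4, 9, 5]
insert 7 at 0 → [7, 3, 4, 9, 5]
append arr[0]+arr[0] = 7+7 = 14 → [7, 3, 4, 9, 5, 14]
append arr[-1]+arr[0] = 14+7 = 21 → [7, 3, 4, 9, 5, 14, 21]
append 2 → [7, 3, 4, 9, 5, 14, 21, 2]
append arr[4]+arr[0] = 5+7 = 12 → [7, 3, 4, 9, 5, 14, 21, 2, 12]
arr[5]+arr[-5] = 14+5 = 19

19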